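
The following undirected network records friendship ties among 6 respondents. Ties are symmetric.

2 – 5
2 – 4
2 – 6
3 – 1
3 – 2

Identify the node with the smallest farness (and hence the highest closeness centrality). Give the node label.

Farness (sum of distances to all others) for each node — 1:12, 2:6, 3:8, 4:10, 5:10, 6:10.
The smallest farness is 6, for 2, so 2 has the highest closeness.

2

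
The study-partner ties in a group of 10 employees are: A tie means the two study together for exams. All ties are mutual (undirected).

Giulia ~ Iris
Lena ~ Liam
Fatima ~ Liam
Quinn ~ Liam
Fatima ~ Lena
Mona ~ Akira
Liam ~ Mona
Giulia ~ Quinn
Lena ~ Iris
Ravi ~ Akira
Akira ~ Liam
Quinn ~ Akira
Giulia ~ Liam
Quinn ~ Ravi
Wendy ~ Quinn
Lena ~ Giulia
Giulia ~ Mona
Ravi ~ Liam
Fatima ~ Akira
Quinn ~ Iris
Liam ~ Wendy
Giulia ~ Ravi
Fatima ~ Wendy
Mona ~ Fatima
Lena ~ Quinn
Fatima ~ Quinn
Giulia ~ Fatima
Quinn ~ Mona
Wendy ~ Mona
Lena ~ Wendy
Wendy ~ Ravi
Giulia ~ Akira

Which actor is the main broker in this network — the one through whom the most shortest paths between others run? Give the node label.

Quinn

Unnormalized betweenness of each node: Akira:2/5, Fatima:49/60, Giulia:49/15, Iris:0, Lena:4/3, Liam:22/15, Mona:11/30, Quinn:62/15, Ravi:11/30, Wendy:17/20.
Quinn has the largest value, 62/15, making it the main broker — the node through which the most shortest paths run.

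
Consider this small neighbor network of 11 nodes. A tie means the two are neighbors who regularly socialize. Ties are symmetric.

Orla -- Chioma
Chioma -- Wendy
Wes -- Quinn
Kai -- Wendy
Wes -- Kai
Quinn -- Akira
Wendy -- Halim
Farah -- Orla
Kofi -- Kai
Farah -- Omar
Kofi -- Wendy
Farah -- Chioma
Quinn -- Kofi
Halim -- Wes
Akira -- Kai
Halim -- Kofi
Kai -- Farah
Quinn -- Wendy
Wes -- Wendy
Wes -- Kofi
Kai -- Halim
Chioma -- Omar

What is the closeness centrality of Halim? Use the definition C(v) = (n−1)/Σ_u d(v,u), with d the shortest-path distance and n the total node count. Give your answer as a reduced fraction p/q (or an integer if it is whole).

Distances from Halim: Akira:2, Chioma:2, Farah:2, Kai:1, Kofi:1, Omar:3, Orla:3, Quinn:2, Wendy:1, Wes:1. Sum = 18.
n = 11, so closeness = 10/18 = 5/9.

5/9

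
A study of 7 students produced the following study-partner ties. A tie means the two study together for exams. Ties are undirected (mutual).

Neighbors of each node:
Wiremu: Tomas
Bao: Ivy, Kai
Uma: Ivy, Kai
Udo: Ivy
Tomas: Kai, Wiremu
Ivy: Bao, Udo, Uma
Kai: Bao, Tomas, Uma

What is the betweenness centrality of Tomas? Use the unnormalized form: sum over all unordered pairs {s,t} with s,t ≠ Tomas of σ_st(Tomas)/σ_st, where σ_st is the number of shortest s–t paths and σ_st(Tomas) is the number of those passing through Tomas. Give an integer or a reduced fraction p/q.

5

Pairs whose geodesics pass through Tomas — Wiremu–Bao: 1; Wiremu–Kai: 1; Wiremu–Udo: 2/2; Wiremu–Uma: 1; Wiremu–Ivy: 2/2.
All other pairs contribute 0.
Summing the contributions gives betweenness(Tomas) = 5.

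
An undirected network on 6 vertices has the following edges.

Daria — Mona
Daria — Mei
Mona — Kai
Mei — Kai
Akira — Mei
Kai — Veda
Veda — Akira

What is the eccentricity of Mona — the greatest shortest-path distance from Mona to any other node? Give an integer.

3

Distances from Mona: Akira:3, Daria:1, Kai:1, Mei:2, Veda:2.
The largest is 3 (to Akira), so the eccentricity of Mona is 3.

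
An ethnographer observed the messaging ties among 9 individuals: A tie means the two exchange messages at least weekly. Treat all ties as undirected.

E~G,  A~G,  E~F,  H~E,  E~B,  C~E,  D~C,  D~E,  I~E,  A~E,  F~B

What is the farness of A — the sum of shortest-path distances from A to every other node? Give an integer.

Distances from A: B:2, C:2, D:2, E:1, F:2, G:1, H:2, I:2.
Sum = 2 + 2 + 2 + 1 + 2 + 1 + 2 + 2 = 14.

14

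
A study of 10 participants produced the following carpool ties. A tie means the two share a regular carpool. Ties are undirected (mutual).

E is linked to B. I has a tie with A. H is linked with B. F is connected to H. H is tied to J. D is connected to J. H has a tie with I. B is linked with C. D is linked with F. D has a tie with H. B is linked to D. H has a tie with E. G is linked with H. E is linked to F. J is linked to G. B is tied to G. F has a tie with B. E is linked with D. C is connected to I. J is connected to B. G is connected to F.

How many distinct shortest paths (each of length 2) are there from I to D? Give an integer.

The shortest distance is 2, and the only length-2 path is I–H–D. So there is exactly 1 shortest path.

1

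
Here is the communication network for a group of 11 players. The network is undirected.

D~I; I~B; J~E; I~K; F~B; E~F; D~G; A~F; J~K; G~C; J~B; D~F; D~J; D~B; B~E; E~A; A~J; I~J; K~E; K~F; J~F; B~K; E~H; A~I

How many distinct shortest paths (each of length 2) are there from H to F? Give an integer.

1

The shortest distance is 2, and the only length-2 path is H–E–F. So there is exactly 1 shortest path.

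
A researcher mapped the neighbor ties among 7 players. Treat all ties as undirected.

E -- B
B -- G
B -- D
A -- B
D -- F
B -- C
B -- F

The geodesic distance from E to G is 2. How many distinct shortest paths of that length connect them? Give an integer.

The shortest distance is 2, and the only length-2 path is E–B–G. So there is exactly 1 shortest path.

1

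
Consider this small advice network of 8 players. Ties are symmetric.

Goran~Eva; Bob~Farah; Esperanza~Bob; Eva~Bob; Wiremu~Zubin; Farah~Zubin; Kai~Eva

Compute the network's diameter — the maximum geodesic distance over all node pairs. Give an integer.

5

Eccentricity of each node (its greatest distance to any other): Bob:3, Esperanza:4, Eva:4, Farah:3, Goran:5, Kai:5, Wiremu:5, Zubin:4.
The maximum eccentricity is 5, realized for instance by the pair Goran–Wiremu via Goran – Eva – Bob – Farah – Zubin – Wiremu. So the diameter is 5.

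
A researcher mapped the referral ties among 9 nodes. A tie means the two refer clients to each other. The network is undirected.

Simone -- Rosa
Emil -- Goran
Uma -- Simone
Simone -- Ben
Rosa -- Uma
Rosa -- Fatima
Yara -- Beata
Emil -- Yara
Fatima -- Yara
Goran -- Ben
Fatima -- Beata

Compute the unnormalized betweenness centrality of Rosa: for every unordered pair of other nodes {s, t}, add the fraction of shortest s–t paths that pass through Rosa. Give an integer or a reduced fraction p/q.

Pairs whose geodesics pass through Rosa — Uma–Emil: 1/2; Uma–Yara: 1; Uma–Beata: 1; Uma–Fatima: 1; Simone–Yara: 1; Simone–Beata: 1; Simone–Fatima: 1; Ben–Beata: 1/2; Ben–Fatima: 1.
All other pairs contribute 0.
Summing the contributions gives betweenness(Rosa) = 8.

8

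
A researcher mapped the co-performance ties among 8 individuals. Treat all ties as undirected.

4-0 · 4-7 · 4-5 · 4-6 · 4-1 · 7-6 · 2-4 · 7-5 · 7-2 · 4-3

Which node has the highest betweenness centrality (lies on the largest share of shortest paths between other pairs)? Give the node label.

4

Unnormalized betweenness of each node: 0:0, 1:0, 2:0, 3:0, 4:33/2, 5:0, 6:0, 7:3/2.
4 has the largest value, 33/2, making it the main broker — the node through which the most shortest paths run.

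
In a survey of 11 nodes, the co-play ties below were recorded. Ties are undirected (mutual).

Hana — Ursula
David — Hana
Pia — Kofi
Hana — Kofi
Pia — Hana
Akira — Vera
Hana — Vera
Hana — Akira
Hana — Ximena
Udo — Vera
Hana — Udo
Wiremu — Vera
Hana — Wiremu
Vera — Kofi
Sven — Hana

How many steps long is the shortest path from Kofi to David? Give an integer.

One shortest route is Kofi – Hana – David, which uses 2 edges, and Kofi and David are not directly tied, so nothing shorter exists. So d(Kofi,David) = 2.

2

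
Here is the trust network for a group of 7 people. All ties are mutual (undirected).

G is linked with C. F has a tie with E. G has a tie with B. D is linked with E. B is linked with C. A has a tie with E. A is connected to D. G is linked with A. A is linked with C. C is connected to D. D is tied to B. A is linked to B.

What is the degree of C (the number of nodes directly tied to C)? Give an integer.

4

C is directly tied to A, B, D, and G. That is 4 neighbors, so the degree of C is 4.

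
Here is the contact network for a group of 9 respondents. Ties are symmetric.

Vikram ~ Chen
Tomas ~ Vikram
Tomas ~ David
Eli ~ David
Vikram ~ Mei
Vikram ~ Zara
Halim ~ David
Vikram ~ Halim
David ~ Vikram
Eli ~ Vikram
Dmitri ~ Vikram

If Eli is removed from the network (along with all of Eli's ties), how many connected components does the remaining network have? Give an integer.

1

Eli's neighbors (David and Vikram) remain reachable from one another through other ties, so the rest of the network stays in one piece.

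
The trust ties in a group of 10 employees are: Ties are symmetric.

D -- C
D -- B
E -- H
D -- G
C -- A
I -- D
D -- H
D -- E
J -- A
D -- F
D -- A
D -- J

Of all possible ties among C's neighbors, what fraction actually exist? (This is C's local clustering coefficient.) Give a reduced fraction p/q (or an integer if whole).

1

C's neighbors: A and D (k = 2).
Possible neighbor pairs: C(2,2) = 1. Edges among them: A–D → e = 1.
Clustering(C) = 1/1.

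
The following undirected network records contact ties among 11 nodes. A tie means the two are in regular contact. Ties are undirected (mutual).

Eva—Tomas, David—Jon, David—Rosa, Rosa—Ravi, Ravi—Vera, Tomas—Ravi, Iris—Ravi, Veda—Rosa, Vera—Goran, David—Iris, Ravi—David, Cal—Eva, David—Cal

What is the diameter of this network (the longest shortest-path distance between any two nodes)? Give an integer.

Eccentricity of each node (its greatest distance to any other): Cal:4, David:3, Eva:4, Goran:4, Iris:3, Jon:4, Ravi:2, Rosa:3, Tomas:3, Veda:4, Vera:3.
The maximum eccentricity is 4, realized for instance by the pair Jon–Goran via Jon – David – Ravi – Vera – Goran. So the diameter is 4.

4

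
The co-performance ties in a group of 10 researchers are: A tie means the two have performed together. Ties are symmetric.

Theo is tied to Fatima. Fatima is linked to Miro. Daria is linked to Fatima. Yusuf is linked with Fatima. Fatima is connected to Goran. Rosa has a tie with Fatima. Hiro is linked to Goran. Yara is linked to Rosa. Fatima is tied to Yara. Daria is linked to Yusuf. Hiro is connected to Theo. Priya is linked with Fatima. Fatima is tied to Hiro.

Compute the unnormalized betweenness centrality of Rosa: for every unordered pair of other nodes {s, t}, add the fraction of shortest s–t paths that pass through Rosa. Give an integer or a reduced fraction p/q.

No shortest path between any pair of other nodes passes through Rosa.
Summing the contributions gives betweenness(Rosa) = 0.

0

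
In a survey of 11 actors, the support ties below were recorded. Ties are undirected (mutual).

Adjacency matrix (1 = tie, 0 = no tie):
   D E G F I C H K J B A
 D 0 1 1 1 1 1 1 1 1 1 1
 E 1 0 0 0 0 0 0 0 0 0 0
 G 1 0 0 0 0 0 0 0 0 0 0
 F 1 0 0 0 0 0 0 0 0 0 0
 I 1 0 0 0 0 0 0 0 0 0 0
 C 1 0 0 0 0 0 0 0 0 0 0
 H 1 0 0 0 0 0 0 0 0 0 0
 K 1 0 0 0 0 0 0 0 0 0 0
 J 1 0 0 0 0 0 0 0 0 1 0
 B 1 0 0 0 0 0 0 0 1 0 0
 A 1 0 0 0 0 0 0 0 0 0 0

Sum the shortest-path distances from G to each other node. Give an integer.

Distances from G: A:2, B:2, C:2, D:1, E:2, F:2, H:2, I:2, J:2, K:2.
Sum = 2 + 2 + 2 + 1 + 2 + 2 + 2 + 2 + 2 + 2 = 19.

19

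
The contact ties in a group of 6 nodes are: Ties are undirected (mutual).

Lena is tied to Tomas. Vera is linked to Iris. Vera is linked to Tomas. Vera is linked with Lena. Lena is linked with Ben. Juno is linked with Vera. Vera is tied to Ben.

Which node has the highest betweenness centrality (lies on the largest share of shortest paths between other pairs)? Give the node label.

Vera

Unnormalized betweenness of each node: Ben:0, Iris:0, Juno:0, Lena:1/2, Tomas:0, Vera:15/2.
Vera has the largest value, 15/2, making it the main broker — the node through which the most shortest paths run.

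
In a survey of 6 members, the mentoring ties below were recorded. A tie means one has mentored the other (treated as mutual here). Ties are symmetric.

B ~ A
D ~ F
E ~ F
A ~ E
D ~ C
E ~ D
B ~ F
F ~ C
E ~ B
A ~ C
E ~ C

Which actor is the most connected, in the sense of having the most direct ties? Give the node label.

Degrees — A:3, B:3, C:4, D:3, E:5, F:4.
The maximum is 5, attained only by E.

E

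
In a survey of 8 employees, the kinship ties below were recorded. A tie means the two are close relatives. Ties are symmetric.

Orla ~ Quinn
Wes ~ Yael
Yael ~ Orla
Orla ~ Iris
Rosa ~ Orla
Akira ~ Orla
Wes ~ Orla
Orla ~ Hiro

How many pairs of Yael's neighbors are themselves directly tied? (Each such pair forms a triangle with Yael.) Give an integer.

1

Yael's neighbors: Orla and Wes.
Neighbor pairs that are themselves tied: Yael–Orla–Wes. Each forms one triangle with Yael, for 1 in total.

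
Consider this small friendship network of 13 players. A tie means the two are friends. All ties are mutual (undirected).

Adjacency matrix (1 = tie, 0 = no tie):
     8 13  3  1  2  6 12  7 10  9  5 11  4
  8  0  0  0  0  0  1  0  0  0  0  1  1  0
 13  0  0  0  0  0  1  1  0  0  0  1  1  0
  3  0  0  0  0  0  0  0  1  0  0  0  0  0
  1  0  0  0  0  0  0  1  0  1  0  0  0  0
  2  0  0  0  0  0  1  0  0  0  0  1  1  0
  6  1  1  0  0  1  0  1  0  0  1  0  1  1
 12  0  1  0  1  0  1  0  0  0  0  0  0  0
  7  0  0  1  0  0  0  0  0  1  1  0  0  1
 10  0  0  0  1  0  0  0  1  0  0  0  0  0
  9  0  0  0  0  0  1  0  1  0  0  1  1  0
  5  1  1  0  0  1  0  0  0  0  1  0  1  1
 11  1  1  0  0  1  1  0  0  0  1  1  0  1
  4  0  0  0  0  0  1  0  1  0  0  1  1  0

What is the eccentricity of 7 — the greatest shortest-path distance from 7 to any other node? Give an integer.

3

Distances from 7: 1:2, 2:3, 3:1, 4:1, 5:2, 6:2, 8:3, 9:1, 10:1, 11:2, 12:3, 13:3.
The largest is 3 (to 12, 8, 13, and 2), so the eccentricity of 7 is 3.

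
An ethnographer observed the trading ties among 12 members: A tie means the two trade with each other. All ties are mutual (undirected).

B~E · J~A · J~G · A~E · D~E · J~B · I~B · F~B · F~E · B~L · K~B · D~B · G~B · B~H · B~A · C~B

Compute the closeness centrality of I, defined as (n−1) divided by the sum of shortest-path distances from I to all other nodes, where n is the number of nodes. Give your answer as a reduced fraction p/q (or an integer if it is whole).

Distances from I: A:2, B:1, C:2, D:2, E:2, F:2, G:2, H:2, J:2, K:2, L:2. Sum = 21.
n = 12, so closeness = 11/21.

11/21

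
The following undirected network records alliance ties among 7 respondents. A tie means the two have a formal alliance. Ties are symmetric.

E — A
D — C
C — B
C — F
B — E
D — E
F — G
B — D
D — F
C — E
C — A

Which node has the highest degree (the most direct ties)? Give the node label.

C

Degrees — A:2, B:3, C:5, D:4, E:4, F:3, G:1.
The maximum is 5, attained only by C.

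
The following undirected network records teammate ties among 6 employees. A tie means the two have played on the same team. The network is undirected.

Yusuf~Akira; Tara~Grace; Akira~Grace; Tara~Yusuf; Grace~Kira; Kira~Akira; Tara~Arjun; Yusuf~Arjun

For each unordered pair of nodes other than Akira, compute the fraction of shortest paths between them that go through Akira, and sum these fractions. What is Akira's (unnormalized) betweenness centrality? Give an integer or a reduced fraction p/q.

2

Pairs whose geodesics pass through Akira — Kira–Arjun: 1/2; Kira–Yusuf: 1; Grace–Yusuf: 1/2.
All other pairs contribute 0.
Summing the contributions gives betweenness(Akira) = 2.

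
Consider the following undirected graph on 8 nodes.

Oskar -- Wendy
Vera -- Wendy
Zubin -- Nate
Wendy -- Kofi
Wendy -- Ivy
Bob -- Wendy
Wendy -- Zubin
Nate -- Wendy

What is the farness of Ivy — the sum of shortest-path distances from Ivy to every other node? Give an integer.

Distances from Ivy: Bob:2, Kofi:2, Nate:2, Oskar:2, Vera:2, Wendy:1, Zubin:2.
Sum = 2 + 2 + 2 + 2 + 2 + 1 + 2 = 13.

13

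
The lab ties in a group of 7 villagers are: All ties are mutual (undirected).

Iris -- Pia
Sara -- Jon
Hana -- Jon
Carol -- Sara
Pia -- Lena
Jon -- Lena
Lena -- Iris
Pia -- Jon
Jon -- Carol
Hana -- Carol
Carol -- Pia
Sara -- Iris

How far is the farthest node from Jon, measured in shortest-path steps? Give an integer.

Distances from Jon: Carol:1, Hana:1, Iris:2, Lena:1, Pia:1, Sara:1.
The largest is 2 (to Iris), so the eccentricity of Jon is 2.

2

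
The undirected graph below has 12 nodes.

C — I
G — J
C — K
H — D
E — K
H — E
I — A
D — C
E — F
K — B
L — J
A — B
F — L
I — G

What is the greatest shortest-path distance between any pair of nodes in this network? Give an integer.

4

Eccentricity of each node (its greatest distance to any other): A:4, B:4, C:4, D:4, E:4, F:4, G:4, H:4, I:4, J:4, K:4, L:4.
The maximum eccentricity is 4, realized for instance by the pair G–H via G – I – C – D – H. So the diameter is 4.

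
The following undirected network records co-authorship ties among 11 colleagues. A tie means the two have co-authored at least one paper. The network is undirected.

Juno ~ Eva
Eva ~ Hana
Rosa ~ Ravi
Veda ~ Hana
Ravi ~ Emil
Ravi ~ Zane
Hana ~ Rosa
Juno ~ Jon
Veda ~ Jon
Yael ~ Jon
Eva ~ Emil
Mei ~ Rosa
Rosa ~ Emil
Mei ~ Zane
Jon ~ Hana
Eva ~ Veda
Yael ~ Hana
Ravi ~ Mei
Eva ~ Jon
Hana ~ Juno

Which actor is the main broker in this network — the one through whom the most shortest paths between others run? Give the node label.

Hana

Unnormalized betweenness of each node: Emil:17/3, Eva:7, Hana:101/6, Jon:13/6, Juno:0, Mei:5/2, Ravi:19/3, Rosa:29/2, Veda:0, Yael:0, Zane:0.
Hana has the largest value, 101/6, making it the main broker — the node through which the most shortest paths run.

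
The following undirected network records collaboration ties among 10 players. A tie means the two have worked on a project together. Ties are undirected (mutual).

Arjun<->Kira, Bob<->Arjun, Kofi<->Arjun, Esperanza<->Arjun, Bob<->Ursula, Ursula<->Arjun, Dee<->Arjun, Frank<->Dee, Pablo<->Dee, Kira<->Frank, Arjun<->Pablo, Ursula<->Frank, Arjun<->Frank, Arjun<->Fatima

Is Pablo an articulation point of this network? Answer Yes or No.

Even without Pablo, every remaining node can still reach every other (the residual graph is connected), so Pablo is not a cut vertex.

No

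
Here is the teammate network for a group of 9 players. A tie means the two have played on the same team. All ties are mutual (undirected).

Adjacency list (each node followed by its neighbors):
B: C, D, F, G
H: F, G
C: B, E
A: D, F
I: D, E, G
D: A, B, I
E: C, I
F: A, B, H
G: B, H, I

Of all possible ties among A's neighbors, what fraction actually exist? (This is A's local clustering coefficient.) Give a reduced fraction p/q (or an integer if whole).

A's neighbors: D and F (k = 2).
Possible neighbor pairs: C(2,2) = 1. Edges among them: none → e = 0.
Clustering(A) = 0/1.

0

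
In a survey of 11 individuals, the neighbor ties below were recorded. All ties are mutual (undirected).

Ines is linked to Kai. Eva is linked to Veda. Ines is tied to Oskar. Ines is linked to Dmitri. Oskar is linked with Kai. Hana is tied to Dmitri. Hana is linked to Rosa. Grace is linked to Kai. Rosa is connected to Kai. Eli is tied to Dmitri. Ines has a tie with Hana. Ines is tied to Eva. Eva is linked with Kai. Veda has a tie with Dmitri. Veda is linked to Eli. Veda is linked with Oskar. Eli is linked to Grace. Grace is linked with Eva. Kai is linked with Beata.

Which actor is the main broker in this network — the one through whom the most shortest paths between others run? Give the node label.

Unnormalized betweenness of each node: Beata:0, Dmitri:53/12, Eli:7/4, Eva:35/12, Grace:3, Hana:7/3, Ines:41/6, Kai:16, Oskar:5/3, Rosa:5/4, Veda:17/6.
Kai has the largest value, 16, making it the main broker — the node through which the most shortest paths run.

Kai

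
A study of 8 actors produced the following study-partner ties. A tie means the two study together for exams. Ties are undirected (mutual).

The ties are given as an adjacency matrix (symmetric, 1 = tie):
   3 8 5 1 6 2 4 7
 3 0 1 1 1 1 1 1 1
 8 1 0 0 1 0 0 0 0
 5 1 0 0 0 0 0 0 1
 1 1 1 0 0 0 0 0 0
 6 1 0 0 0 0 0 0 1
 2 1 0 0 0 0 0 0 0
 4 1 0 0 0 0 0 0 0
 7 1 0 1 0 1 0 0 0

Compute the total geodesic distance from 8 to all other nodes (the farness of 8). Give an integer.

Distances from 8: 1:1, 2:2, 3:1, 4:2, 5:2, 6:2, 7:2.
Sum = 1 + 2 + 1 + 2 + 2 + 2 + 2 = 12.

12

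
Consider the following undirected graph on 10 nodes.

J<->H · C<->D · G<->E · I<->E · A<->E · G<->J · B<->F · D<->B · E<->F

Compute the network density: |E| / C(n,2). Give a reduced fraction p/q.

1/5

There are 9 edges and 10 nodes, so the maximum possible is C(10,2) = 45.
Density = 9/45 = 1/5.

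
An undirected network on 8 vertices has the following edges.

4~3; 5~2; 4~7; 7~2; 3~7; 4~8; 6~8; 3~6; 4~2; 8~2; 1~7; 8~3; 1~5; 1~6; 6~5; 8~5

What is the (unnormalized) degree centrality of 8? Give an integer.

5

8 is directly tied to 2, 3, 4, 5, and 6. That is 5 neighbors, so the degree of 8 is 5.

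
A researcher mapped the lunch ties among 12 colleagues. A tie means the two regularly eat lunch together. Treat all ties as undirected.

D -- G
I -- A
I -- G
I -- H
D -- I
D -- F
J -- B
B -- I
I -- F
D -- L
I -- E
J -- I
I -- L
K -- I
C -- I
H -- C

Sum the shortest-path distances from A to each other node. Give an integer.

21

Distances from A: B:2, C:2, D:2, E:2, F:2, G:2, H:2, I:1, J:2, K:2, L:2.
Sum = 2 + 2 + 2 + 2 + 2 + 2 + 2 + 1 + 2 + 2 + 2 = 21.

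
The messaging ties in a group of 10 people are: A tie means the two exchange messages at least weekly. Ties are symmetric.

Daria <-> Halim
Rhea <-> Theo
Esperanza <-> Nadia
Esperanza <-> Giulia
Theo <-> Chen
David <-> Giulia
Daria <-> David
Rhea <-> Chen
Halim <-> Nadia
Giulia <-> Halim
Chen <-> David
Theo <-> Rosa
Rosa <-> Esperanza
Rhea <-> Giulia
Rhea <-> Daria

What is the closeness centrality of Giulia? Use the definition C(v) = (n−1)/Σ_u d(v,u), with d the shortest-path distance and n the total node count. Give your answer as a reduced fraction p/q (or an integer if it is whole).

Distances from Giulia: Chen:2, Daria:2, David:1, Esperanza:1, Halim:1, Nadia:2, Rhea:1, Rosa:2, Theo:2. Sum = 14.
n = 10, so closeness = 9/14.

9/14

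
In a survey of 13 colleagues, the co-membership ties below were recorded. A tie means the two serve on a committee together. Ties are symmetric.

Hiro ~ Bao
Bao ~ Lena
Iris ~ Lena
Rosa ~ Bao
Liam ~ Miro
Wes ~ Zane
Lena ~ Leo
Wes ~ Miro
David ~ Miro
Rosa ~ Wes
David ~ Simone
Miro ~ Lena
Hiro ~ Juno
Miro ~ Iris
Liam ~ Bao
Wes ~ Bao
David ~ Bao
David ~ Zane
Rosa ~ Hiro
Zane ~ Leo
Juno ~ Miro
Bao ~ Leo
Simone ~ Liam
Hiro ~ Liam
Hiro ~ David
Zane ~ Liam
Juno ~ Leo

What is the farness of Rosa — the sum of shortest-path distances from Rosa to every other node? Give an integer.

23

Distances from Rosa: Bao:1, David:2, Hiro:1, Iris:3, Juno:2, Lena:2, Leo:2, Liam:2, Miro:2, Simone:3, Wes:1, Zane:2.
Sum = 1 + 2 + 1 + 3 + 2 + 2 + 2 + 2 + 2 + 3 + 1 + 2 = 23.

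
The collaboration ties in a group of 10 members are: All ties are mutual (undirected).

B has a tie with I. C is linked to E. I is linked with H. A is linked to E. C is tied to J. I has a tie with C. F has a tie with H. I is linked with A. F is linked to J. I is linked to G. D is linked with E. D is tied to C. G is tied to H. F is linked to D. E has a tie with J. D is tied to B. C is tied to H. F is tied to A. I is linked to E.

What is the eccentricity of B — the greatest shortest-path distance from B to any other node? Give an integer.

3

Distances from B: A:2, C:2, D:1, E:2, F:2, G:2, H:2, I:1, J:3.
The largest is 3 (to J), so the eccentricity of B is 3.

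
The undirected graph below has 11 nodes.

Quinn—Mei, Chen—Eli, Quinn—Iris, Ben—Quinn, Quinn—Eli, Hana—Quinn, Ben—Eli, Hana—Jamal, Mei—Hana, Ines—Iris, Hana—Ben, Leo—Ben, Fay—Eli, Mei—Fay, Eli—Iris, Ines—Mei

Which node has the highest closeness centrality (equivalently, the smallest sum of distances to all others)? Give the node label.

Farness (sum of distances to all others) for each node — Ben:17, Chen:25, Eli:16, Fay:20, Hana:17, Ines:23, Iris:19, Jamal:26, Leo:26, Mei:18, Quinn:15.
The smallest farness is 15, for Quinn, so Quinn has the highest closeness.

Quinn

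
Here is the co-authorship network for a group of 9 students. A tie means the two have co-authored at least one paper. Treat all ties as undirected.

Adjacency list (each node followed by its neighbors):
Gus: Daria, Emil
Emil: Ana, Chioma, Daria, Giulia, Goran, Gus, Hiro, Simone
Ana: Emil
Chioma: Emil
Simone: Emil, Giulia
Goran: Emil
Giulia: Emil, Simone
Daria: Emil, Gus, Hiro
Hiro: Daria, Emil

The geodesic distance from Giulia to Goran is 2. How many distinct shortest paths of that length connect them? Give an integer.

1

The shortest distance is 2, and the only length-2 path is Giulia–Emil–Goran. So there is exactly 1 shortest path.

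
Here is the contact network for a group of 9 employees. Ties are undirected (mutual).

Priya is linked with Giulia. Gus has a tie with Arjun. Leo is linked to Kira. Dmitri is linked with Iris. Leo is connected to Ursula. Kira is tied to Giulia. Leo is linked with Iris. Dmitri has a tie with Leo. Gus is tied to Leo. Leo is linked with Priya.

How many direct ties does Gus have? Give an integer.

2

Gus is directly tied to Arjun and Leo. That is 2 neighbors, so the degree of Gus is 2.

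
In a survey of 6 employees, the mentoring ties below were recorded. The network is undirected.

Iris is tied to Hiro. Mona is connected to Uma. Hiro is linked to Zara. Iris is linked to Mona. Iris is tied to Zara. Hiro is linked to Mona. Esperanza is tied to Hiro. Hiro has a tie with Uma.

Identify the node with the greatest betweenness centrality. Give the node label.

Unnormalized betweenness of each node: Esperanza:0, Hiro:6, Iris:1/2, Mona:1/2, Uma:0, Zara:0.
Hiro has the largest value, 6, making it the main broker — the node through which the most shortest paths run.

Hiro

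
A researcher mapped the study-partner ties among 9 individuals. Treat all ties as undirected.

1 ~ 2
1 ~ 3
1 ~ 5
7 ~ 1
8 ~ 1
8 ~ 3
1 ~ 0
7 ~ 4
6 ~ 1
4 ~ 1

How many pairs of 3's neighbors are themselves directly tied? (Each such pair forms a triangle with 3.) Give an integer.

1

3's neighbors: 1 and 8.
Neighbor pairs that are themselves tied: 3–1–8. Each forms one triangle with 3, for 1 in total.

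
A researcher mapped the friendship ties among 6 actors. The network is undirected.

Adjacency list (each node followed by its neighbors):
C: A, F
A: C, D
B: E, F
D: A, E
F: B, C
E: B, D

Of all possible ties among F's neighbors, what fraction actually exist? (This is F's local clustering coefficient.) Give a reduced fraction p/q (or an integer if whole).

0

F's neighbors: B and C (k = 2).
Possible neighbor pairs: C(2,2) = 1. Edges among them: none → e = 0.
Clustering(F) = 0/1.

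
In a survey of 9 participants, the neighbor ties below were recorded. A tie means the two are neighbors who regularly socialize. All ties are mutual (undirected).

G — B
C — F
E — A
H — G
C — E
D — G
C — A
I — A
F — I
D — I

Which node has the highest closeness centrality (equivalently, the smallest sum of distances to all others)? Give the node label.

Farness (sum of distances to all others) for each node — A:18, B:26, C:22, D:16, E:23, F:19, G:19, H:26, I:15.
The smallest farness is 15, for I, so I has the highest closeness.

I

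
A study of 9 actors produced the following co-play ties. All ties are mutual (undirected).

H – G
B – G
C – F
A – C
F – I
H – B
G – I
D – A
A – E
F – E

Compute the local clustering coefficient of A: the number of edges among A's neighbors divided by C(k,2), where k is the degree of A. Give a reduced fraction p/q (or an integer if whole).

A's neighbors: C, D, and E (k = 3).
Possible neighbor pairs: C(3,2) = 3. Edges among them: none → e = 0.
Clustering(A) = 0/3 = 0.

0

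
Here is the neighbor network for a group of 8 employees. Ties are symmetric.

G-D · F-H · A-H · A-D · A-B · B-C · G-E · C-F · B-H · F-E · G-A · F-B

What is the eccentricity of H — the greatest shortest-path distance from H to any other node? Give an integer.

Distances from H: A:1, B:1, C:2, D:2, E:2, F:1, G:2.
The largest is 2 (to D, G, E, and C), so the eccentricity of H is 2.

2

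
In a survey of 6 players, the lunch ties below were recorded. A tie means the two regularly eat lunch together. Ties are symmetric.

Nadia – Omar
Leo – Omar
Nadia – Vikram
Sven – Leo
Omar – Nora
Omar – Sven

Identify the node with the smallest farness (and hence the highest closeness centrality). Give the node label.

Omar

Farness (sum of distances to all others) for each node — Leo:9, Nadia:8, Nora:10, Omar:6, Sven:9, Vikram:12.
The smallest farness is 6, for Omar, so Omar has the highest closeness.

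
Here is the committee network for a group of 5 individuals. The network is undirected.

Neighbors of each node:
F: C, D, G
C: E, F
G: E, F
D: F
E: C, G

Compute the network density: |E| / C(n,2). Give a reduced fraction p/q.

There are 5 edges and 5 nodes, so the maximum possible is C(5,2) = 10.
Density = 5/10 = 1/2.

1/2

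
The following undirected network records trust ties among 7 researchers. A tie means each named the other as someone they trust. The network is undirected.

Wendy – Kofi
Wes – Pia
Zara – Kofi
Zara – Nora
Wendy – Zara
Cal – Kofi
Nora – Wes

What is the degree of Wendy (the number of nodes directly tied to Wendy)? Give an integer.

Wendy is directly tied to Kofi and Zara. That is 2 neighbors, so the degree of Wendy is 2.

2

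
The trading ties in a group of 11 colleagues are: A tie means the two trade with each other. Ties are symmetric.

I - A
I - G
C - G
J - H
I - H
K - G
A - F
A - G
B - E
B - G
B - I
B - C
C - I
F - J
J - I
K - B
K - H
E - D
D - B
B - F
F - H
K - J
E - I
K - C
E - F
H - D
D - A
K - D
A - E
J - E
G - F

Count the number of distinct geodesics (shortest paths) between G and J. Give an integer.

3

The shortest distance is 2. The length-2 paths are: G–F–J; G–I–J; G–K–J.
That gives 3 distinct shortest paths.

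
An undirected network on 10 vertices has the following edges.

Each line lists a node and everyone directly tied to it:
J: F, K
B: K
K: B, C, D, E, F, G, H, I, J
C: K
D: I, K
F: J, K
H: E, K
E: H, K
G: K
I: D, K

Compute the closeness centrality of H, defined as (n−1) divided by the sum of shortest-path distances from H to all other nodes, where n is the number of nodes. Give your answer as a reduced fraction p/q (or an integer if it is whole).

9/16

Distances from H: B:2, C:2, D:2, E:1, F:2, G:2, I:2, J:2, K:1. Sum = 16.
n = 10, so closeness = 9/16.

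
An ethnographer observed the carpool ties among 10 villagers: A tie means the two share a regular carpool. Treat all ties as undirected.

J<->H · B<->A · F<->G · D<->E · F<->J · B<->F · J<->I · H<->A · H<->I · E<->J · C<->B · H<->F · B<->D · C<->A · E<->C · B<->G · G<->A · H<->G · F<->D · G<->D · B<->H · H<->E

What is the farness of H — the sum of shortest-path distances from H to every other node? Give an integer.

11

Distances from H: A:1, B:1, C:2, D:2, E:1, F:1, G:1, I:1, J:1.
Sum = 1 + 1 + 2 + 2 + 1 + 1 + 1 + 1 + 1 = 11.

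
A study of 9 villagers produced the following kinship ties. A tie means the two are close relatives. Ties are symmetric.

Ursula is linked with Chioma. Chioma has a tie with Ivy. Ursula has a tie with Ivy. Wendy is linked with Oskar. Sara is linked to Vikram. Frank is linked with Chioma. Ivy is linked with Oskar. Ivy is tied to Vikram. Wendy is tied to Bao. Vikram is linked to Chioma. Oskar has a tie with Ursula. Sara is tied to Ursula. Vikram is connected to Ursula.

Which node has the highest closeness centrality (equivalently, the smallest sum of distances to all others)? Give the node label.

Ursula

Farness (sum of distances to all others) for each node — Bao:26, Chioma:15, Frank:22, Ivy:13, Oskar:14, Sara:18, Ursula:12, Vikram:15, Wendy:19.
The smallest farness is 12, for Ursula, so Ursula has the highest closeness.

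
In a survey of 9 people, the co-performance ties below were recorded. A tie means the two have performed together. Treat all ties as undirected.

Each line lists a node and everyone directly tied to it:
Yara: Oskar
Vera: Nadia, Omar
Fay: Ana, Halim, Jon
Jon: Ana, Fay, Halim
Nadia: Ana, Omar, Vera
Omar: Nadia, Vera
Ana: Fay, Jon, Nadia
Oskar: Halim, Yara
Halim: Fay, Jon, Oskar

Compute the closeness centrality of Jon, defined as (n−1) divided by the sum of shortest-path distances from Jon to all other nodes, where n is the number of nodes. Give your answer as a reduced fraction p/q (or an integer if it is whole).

1/2

Distances from Jon: Ana:1, Fay:1, Halim:1, Nadia:2, Omar:3, Oskar:2, Vera:3, Yara:3. Sum = 16.
n = 9, so closeness = 8/16 = 1/2.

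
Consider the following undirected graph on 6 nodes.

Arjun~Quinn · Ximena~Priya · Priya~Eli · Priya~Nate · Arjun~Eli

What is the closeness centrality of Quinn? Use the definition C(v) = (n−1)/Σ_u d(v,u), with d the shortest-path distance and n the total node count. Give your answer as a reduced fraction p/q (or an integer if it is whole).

5/14

Distances from Quinn: Arjun:1, Eli:2, Nate:4, Priya:3, Ximena:4. Sum = 14.
n = 6, so closeness = 5/14.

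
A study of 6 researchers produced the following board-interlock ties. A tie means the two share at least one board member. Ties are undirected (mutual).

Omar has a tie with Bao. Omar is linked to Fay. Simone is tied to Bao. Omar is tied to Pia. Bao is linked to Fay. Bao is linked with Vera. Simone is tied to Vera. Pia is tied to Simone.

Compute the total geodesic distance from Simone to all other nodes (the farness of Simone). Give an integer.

Distances from Simone: Bao:1, Fay:2, Omar:2, Pia:1, Vera:1.
Sum = 1 + 2 + 2 + 1 + 1 = 7.

7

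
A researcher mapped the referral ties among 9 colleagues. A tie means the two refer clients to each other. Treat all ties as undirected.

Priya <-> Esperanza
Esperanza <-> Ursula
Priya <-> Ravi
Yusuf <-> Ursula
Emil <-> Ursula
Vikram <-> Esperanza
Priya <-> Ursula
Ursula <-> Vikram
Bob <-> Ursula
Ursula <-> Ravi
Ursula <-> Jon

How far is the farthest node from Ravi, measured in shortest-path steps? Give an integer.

Distances from Ravi: Bob:2, Emil:2, Esperanza:2, Jon:2, Priya:1, Ursula:1, Vikram:2, Yusuf:2.
The largest is 2 (to Jon, Vikram, Emil, Yusuf, Bob, and Esperanza), so the eccentricity of Ravi is 2.

2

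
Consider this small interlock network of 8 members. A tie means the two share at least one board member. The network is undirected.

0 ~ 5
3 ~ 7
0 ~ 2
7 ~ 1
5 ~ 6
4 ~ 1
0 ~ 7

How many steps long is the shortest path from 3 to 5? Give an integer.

One shortest route is 3 – 7 – 0 – 5, which uses 3 edges, and at distance 2 from 3 we only reach {0, 1}, which does not include 5. So d(3,5) = 3.

3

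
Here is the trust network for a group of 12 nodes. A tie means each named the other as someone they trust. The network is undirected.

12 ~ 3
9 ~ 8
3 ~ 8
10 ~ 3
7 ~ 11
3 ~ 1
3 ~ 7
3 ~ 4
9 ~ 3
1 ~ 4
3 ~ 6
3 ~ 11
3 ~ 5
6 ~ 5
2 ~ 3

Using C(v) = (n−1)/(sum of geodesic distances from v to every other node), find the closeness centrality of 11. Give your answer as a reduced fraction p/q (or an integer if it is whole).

Distances from 11: 1:2, 2:2, 3:1, 4:2, 5:2, 6:2, 7:1, 8:2, 9:2, 10:2, 12:2. Sum = 20.
n = 12, so closeness = 11/20.

11/20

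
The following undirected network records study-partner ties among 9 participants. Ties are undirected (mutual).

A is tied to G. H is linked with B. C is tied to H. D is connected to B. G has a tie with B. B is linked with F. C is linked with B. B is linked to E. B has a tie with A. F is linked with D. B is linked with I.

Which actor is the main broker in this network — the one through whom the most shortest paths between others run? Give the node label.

B

Unnormalized betweenness of each node: A:0, B:25, C:0, D:0, E:0, F:0, G:0, H:0, I:0.
B has the largest value, 25, making it the main broker — the node through which the most shortest paths run.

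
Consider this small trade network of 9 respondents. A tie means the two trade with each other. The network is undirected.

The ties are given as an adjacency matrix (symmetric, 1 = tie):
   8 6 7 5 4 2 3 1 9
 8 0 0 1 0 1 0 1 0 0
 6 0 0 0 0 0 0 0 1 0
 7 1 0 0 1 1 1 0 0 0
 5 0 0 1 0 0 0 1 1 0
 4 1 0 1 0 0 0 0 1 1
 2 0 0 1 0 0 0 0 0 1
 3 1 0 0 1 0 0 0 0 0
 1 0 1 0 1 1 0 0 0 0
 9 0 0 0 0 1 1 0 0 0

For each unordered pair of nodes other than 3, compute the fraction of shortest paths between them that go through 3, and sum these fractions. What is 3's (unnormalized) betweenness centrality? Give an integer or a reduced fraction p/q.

Pairs whose geodesics pass through 3 — 8–5: 1/2.
All other pairs contribute 0.
Summing the contributions gives betweenness(3) = 1/2.

1/2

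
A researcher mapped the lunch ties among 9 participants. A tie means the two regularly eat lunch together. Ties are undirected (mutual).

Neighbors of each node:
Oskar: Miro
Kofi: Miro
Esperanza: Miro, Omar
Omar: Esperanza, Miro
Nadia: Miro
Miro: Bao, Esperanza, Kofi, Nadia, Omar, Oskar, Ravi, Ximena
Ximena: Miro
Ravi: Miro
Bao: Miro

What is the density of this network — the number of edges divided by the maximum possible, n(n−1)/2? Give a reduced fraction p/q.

There are 9 edges and 9 nodes, so the maximum possible is C(9,2) = 36.
Density = 9/36 = 1/4.

1/4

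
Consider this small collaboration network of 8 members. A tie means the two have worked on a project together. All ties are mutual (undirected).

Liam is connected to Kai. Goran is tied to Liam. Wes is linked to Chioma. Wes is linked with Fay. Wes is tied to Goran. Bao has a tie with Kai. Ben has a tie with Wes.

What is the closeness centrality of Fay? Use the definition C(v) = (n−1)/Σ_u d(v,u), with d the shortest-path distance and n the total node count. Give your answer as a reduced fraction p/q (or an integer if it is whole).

Distances from Fay: Bao:5, Ben:2, Chioma:2, Goran:2, Kai:4, Liam:3, Wes:1. Sum = 19.
n = 8, so closeness = 7/19.

7/19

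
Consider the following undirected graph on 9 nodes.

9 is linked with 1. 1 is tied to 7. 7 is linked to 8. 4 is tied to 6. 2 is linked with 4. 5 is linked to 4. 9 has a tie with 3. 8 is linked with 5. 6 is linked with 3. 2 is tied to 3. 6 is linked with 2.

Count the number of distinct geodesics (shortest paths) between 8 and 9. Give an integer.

The shortest distance is 3, and the only length-3 path is 8–7–1–9. So there is exactly 1 shortest path.

1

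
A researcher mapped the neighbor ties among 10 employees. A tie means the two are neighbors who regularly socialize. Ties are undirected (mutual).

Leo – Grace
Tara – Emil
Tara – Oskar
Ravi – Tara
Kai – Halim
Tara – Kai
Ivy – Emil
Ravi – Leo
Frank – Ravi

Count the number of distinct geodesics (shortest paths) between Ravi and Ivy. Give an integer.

1

The shortest distance is 3, and the only length-3 path is Ravi–Tara–Emil–Ivy. So there is exactly 1 shortest path.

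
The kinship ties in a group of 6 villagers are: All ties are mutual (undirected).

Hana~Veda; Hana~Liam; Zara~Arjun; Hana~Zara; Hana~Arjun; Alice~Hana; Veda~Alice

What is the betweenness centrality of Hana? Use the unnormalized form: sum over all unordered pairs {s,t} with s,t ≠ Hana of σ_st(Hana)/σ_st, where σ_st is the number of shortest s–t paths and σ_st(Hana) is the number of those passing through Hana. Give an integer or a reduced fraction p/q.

8

Pairs whose geodesics pass through Hana — Arjun–Liam: 1; Arjun–Veda: 1; Arjun–Alice: 1; Liam–Zara: 1; Liam–Veda: 1; Liam–Alice: 1; Zara–Veda: 1; Zara–Alice: 1.
All other pairs contribute 0.
Summing the contributions gives betweenness(Hana) = 8.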